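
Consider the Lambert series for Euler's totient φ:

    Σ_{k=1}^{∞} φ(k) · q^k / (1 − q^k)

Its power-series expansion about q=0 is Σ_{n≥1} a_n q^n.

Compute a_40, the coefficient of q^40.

n=40: 1·40 2·20 4·10 5·8 8·5 10·4 20·2 40·1  φ→[1+1+2+4+4+4+8+16]=40

a_40 = 40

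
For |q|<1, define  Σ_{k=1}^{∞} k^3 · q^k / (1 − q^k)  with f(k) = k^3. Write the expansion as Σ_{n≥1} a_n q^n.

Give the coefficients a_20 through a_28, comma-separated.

9198, 9632, 11988, 12168, 16380, 15751, 19782, 20440, 25112

[q^20] f(1)=1,f(2)=8,f(4)=64,f(5)=125,f(10)=1000,f(20)=8000 ⇒ 9198
[q^21] f(1)=1,f(3)=27,f(7)=343,f(21)=9261 ⇒ 9632
q^22  k|22↦f(k): 22:10648 11:1331 2:8 1:1  a_22=11988
[q^23] f(1)=1,f(23)=12167 ⇒ 12168
d|24:{1,2,3,4,6,8,12,24}  Σf=1+8+27+64+216+512+1728+13824=16380
n=25: 1·25 5·5 25·1  f→[1+125+15625]=15751
[q^26] f(1)=1,f(2)=8,f(13)=2197,f(26)=17576 ⇒ 19782
n=27: 27·1 9·3 3·9 1·27  f→[19683+729+27+1]=20440
[q^28] f(1)=1,f(2)=8,f(4)=64,f(7)=343,f(14)=2744,f(28)=21952 ⇒ 25112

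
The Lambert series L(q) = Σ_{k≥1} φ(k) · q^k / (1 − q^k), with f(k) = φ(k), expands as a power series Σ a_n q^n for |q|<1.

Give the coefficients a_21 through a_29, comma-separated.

q^21  k|21↦φ(k): 21:12 7:6 3:2 1:1  a_21=21
q^22  k|22↦φ(k): 22:10 11:10 2:1 1:1  a_22=22
[q^23] φ(1)=1,φ(23)=22 ⇒ 23
n=24: 1·24 2·12 3·8 4·6 6·4 8·3 12·2 24·1  φ→[1+1+2+2+2+4+4+8]=24
q^25  k|25↦φ(k): 1:1 5:4 25:20  a_25=25
[q^26] φ(1)=1,φ(2)=1,φ(13)=12,φ(26)=12 ⇒ 26
d|27:{27,9,3,1}  Σφ=18+6+2+1=27
n=28: 28·1 14·2 7·4 4·7 2·14 1·28  φ→[12+6+6+2+1+1]=28
d|29:{1,29}  Σφ=1+28=29

21, 22, 23, 24, 25, 26, 27, 28, 29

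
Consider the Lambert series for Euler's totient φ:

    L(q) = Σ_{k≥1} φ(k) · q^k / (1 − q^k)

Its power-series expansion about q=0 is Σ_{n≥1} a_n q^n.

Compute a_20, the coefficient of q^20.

q^20  k|20↦φ(k): 1:1 2:1 4:2 5:4 10:4 20:8  a_20=20

a_20 = 20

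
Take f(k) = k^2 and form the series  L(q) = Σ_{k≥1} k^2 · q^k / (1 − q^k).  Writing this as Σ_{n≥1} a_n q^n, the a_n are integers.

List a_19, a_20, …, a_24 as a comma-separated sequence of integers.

q^19  k|19↦f(k): 19:361 1:1  a_19=362
[q^20] f(1)=1,f(2)=4,f(4)=16,f(5)=25,f(10)=100,f(20)=400 ⇒ 546
n=21: 1·21 3·7 7·3 21·1  f→[1+9+49+441]=500
d|22:{22,11,2,1}  Σf=484+121+4+1=610
n=23: 23·1 1·23  f→[529+1]=530
[q^24] f(24)=576,f(12)=144,f(8)=64,f(6)=36,f(4)=16,f(3)=9,f(2)=4,f(1)=1 ⇒ 850

362, 546, 500, 610, 530, 850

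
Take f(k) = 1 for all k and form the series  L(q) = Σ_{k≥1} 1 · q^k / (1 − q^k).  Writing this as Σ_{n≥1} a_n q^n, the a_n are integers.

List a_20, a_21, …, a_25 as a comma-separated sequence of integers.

d|20:{20,10,5,4,2,1}  Σf=1+1+1+1+1+1=6
d|21:{1,3,7,21}  Σf=1+1+1+1=4
n=22: 22·1 11·2 2·11 1·22  f→[1+1+1+1]=4
q^23  k|23↦f(k): 1:1 23:1  a_23=2
q^24  k|24↦f(k): 1:1 2:1 3:1 4:1 6:1 8:1 12:1 24:1  a_24=8
n=25: 1·25 5·5 25·1  f→[1+1+1]=3

6, 4, 4, 2, 8, 3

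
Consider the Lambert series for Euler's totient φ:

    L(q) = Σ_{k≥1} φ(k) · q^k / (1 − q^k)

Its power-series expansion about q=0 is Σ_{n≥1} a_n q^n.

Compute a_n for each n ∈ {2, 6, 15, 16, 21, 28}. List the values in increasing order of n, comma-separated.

n=2: 1·2 2·1  φ→[1+1]=2
q^6  k|6↦φ(k): 1:1 2:1 3:2 6:2  a_6=6
q^15  k|15↦φ(k): 15:8 5:4 3:2 1:1  a_15=15
[q^16] φ(16)=8,φ(8)=4,φ(4)=2,φ(2)=1,φ(1)=1 ⇒ 16
q^21  k|21↦φ(k): 1:1 3:2 7:6 21:12  a_21=21
n=28: 28·1 14·2 7·4 4·7 2·14 1·28  φ→[12+6+6+2+1+1]=28

2, 6, 15, 16, 21, 28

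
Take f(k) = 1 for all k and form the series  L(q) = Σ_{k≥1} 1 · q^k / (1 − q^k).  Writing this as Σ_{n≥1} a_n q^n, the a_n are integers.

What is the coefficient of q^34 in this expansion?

a_34 = 4

q^34  k|34↦f(k): 34:1 17:1 2:1 1:1  a_34=4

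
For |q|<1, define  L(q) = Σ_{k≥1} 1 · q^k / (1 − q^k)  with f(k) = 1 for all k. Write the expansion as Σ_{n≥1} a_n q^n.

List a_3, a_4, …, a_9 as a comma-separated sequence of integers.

2, 3, 2, 4, 2, 4, 3

d|3:{3,1}  Σf=1+1=2
n=4: 1·4 2·2 4·1  f→[1+1+1]=3
[q^5] f(5)=1,f(1)=1 ⇒ 2
n=6: 6·1 3·2 2·3 1·6  f→[1+1+1+1]=4
[q^7] f(1)=1,f(7)=1 ⇒ 2
[q^8] f(1)=1,f(2)=1,f(4)=1,f(8)=1 ⇒ 4
n=9: 1·9 3·3 9·1  f→[1+1+1]=3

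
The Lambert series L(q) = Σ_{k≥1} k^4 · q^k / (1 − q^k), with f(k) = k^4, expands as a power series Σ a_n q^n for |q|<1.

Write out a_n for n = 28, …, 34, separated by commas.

[q^28] f(1)=1,f(2)=16,f(4)=256,f(7)=2401,f(14)=38416,f(28)=614656 ⇒ 655746
n=29: 1·29 29·1  f→[1+707281]=707282
d|30:{1,2,3,5,6,10,15,30}  Σf=1+16+81+625+1296+10000+50625+810000=872644
q^31  k|31↦f(k): 31:923521 1:1  a_31=923522
n=32: 1·32 2·16 4·8 8·4 16·2 32·1  f→[1+16+256+4096+65536+1048576]=1118481
n=33: 33·1 11·3 3·11 1·33  f→[1185921+14641+81+1]=1200644
d|34:{34,17,2,1}  Σf=1336336+83521+16+1=1419874

655746, 707282, 872644, 923522, 1118481, 1200644, 1419874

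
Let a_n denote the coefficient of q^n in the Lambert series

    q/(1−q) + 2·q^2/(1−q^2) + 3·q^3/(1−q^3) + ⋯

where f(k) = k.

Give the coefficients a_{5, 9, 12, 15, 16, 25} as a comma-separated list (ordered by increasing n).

n=5: 1·5 5·1  f→[1+5]=6
n=9: 9·1 3·3 1·9  f→[9+3+1]=13
d|12:{1,2,3,4,6,12}  Σf=1+2+3+4+6+12=28
q^15  k|15↦f(k): 15:15 5:5 3:3 1:1  a_15=24
n=16: 16·1 8·2 4·4 2·8 1·16  f→[16+8+4+2+1]=31
d|25:{25,5,1}  Σf=25+5+1=31

6, 13, 28, 24, 31, 31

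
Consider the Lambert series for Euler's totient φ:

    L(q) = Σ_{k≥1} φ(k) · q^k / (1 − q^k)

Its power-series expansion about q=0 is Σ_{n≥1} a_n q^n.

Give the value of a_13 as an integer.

[q^13] φ(1)=1,φ(13)=12 ⇒ 13

a_13 = 13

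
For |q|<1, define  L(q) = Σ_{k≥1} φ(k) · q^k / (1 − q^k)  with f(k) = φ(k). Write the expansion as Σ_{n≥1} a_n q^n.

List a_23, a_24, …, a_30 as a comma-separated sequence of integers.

n=23: 1·23 23·1  φ→[1+22]=23
[q^24] φ(24)=8,φ(12)=4,φ(8)=4,φ(6)=2,φ(4)=2,φ(3)=2,φ(2)=1,φ(1)=1 ⇒ 24
q^25  k|25↦φ(k): 1:1 5:4 25:20  a_25=25
q^26  k|26↦φ(k): 26:12 13:12 2:1 1:1  a_26=26
n=27: 27·1 9·3 3·9 1·27  φ→[18+6+2+1]=27
d|28:{28,14,7,4,2,1}  Σφ=12+6+6+2+1+1=28
[q^29] φ(29)=28,φ(1)=1 ⇒ 29
q^30  k|30↦φ(k): 30:8 15:8 10:4 6:2 5:4 3:2 2:1 1:1  a_30=30

23, 24, 25, 26, 27, 28, 29, 30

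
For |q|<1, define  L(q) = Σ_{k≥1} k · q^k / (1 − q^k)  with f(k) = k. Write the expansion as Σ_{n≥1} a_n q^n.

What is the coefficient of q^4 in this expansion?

a_4 = 7

n=4: 1·4 2·2 4·1  f→[1+2+4]=7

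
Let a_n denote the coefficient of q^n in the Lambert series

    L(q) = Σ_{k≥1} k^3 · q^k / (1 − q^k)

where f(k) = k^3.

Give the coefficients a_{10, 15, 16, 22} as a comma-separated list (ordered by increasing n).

q^10  k|10↦f(k): 1:1 2:8 5:125 10:1000  a_10=1134
[q^15] f(15)=3375,f(5)=125,f(3)=27,f(1)=1 ⇒ 3528
d|16:{1,2,4,8,16}  Σf=1+8+64+512+4096=4681
d|22:{1,2,11,22}  Σf=1+8+1331+10648=11988

1134, 3528, 4681, 11988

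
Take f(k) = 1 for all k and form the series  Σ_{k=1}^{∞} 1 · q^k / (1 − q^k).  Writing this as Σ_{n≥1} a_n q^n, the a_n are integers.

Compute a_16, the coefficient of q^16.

n=16: 16·1 8·2 4·4 2·8 1·16  f→[1+1+1+1+1]=5

a_16 = 5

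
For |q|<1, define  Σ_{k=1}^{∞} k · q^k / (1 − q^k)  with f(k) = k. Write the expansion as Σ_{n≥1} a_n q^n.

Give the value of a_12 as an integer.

a_12 = 28

[q^12] f(1)=1,f(2)=2,f(3)=3,f(4)=4,f(6)=6,f(12)=12 ⇒ 28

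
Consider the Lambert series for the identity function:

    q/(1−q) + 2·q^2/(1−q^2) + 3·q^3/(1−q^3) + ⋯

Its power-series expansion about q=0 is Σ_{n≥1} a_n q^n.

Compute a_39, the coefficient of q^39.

a_39 = 56

q^39  k|39↦f(k): 39:39 13:13 3:3 1:1  a_39=56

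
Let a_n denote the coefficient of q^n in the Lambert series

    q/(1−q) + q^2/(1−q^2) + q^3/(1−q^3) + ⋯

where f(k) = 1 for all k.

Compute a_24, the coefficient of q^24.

d|24:{1,2,3,4,6,8,12,24}  Σf=1+1+1+1+1+1+1+1=8

a_24 = 8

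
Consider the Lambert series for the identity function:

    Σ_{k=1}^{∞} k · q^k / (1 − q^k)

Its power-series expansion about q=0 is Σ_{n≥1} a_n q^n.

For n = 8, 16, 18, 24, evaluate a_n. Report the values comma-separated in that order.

n=8: 1·8 2·4 4·2 8·1  f→[1+2+4+8]=15
d|16:{16,8,4,2,1}  Σf=16+8+4+2+1=31
q^18  k|18↦f(k): 18:18 9:9 6:6 3:3 2:2 1:1  a_18=39
d|24:{24,12,8,6,4,3,2,1}  Σf=24+12+8+6+4+3+2+1=60

15, 31, 39, 60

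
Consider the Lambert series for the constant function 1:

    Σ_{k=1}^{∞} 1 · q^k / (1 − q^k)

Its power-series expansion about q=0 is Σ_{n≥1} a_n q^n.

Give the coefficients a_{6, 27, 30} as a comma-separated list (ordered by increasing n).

q^6  k|6↦f(k): 1:1 2:1 3:1 6:1  a_6=4
[q^27] f(1)=1,f(3)=1,f(9)=1,f(27)=1 ⇒ 4
n=30: 30·1 15·2 10·3 6·5 5·6 3·10 2·15 1·30  f→[1+1+1+1+1+1+1+1]=8

4, 4, 8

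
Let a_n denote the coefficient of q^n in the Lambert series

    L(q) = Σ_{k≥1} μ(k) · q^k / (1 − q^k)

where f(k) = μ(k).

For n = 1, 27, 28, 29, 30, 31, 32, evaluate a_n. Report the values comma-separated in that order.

q^1  k|1↦μ(k): 1:1  a_1=1
[q^27] μ(27)=0,μ(9)=0,μ(3)=-1,μ(1)=1 ⇒ 0
[q^28] μ(1)=1,μ(2)=-1,μ(4)=0,μ(7)=-1,μ(14)=1,μ(28)=0 ⇒ 0
n=29: 29·1 1·29  μ→[(-1)+1]=0
[q^30] μ(30)=-1,μ(15)=1,μ(10)=1,μ(6)=1,μ(5)=-1,μ(3)=-1,μ(2)=-1,μ(1)=1 ⇒ 0
n=31: 31·1 1·31  μ→[(-1)+1]=0
[q^32] μ(1)=1,μ(2)=-1,μ(4)=0,μ(8)=0,μ(16)=0,μ(32)=0 ⇒ 0

1, 0, 0, 0, 0, 0, 0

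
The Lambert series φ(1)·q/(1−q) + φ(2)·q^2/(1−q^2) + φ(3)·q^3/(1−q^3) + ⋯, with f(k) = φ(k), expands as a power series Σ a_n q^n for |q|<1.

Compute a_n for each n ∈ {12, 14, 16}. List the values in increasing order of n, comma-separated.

q^12  k|12↦φ(k): 12:4 6:2 4:2 3:2 2:1 1:1  a_12=12
d|14:{14,7,2,1}  Σφ=6+6+1+1=14
[q^16] φ(1)=1,φ(2)=1,φ(4)=2,φ(8)=4,φ(16)=8 ⇒ 16

12, 14, 16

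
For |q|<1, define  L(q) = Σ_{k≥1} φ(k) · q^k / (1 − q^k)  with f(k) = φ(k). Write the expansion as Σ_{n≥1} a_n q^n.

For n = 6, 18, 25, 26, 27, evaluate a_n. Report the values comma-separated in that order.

[q^6] φ(1)=1,φ(2)=1,φ(3)=2,φ(6)=2 ⇒ 6
n=18: 18·1 9·2 6·3 3·6 2·9 1·18  φ→[6+6+2+2+1+1]=18
d|25:{25,5,1}  Σφ=20+4+1=25
[q^26] φ(26)=12,φ(13)=12,φ(2)=1,φ(1)=1 ⇒ 26
n=27: 27·1 9·3 3·9 1·27  φ→[18+6+2+1]=27

6, 18, 25, 26, 27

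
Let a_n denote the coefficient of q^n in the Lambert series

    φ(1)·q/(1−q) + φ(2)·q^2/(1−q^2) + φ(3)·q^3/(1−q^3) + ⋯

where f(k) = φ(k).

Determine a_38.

[q^38] φ(38)=18,φ(19)=18,φ(2)=1,φ(1)=1 ⇒ 38

a_38 = 38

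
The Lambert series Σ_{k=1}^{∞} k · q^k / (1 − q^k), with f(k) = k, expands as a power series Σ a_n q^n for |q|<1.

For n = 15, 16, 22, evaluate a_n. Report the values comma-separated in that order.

24, 31, 36

d|15:{1,3,5,15}  Σf=1+3+5+15=24
d|16:{1,2,4,8,16}  Σf=1+2+4+8+16=31
d|22:{22,11,2,1}  Σf=22+11+2+1=36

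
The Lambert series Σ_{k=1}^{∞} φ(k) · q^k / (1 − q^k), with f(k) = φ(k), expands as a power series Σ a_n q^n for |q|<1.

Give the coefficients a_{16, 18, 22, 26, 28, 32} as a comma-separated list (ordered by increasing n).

[q^16] φ(1)=1,φ(2)=1,φ(4)=2,φ(8)=4,φ(16)=8 ⇒ 16
[q^18] φ(1)=1,φ(2)=1,φ(3)=2,φ(6)=2,φ(9)=6,φ(18)=6 ⇒ 18
q^22  k|22↦φ(k): 1:1 2:1 11:10 22:10  a_22=22
n=26: 26·1 13·2 2·13 1·26  φ→[12+12+1+1]=26
d|28:{1,2,4,7,14,28}  Σφ=1+1+2+6+6+12=28
q^32  k|32↦φ(k): 32:16 16:8 8:4 4:2 2:1 1:1  a_32=32

16, 18, 22, 26, 28, 32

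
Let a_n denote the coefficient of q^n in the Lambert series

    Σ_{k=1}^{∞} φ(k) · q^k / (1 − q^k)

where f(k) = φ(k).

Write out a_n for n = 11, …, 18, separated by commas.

q^11  k|11↦φ(k): 11:10 1:1  a_11=11
d|12:{12,6,4,3,2,1}  Σφ=4+2+2+2+1+1=12
q^13  k|13↦φ(k): 13:12 1:1  a_13=13
n=14: 1·14 2·7 7·2 14·1  φ→[1+1+6+6]=14
n=15: 15·1 5·3 3·5 1·15  φ→[8+4+2+1]=15
n=16: 1·16 2·8 4·4 8·2 16·1  φ→[1+1+2+4+8]=16
[q^17] φ(1)=1,φ(17)=16 ⇒ 17
q^18  k|18↦φ(k): 1:1 2:1 3:2 6:2 9:6 18:6  a_18=18

11, 12, 13, 14, 15, 16, 17, 18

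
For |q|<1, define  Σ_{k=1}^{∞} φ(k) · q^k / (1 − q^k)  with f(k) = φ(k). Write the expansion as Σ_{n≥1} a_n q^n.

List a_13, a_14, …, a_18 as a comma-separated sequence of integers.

n=13: 13·1 1·13  φ→[12+1]=13
d|14:{14,7,2,1}  Σφ=6+6+1+1=14
d|15:{15,5,3,1}  Σφ=8+4+2+1=15
d|16:{1,2,4,8,16}  Σφ=1+1+2+4+8=16
q^17  k|17↦φ(k): 17:16 1:1  a_17=17
[q^18] φ(18)=6,φ(9)=6,φ(6)=2,φ(3)=2,φ(2)=1,φ(1)=1 ⇒ 18

13, 14, 15, 16, 17, 18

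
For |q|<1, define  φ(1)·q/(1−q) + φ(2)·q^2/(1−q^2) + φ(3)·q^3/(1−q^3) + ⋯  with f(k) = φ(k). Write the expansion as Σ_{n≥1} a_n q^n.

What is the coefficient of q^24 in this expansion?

n=24: 24·1 12·2 8·3 6·4 4·6 3·8 2·12 1·24  φ→[8+4+4+2+2+2+1+1]=24

a_24 = 24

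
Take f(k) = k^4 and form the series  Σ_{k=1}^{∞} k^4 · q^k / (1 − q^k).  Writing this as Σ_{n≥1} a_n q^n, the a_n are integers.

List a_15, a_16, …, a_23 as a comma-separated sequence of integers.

n=15: 1·15 3·5 5·3 15·1  f→[1+81+625+50625]=51332
d|16:{1,2,4,8,16}  Σf=1+16+256+4096+65536=69905
q^17  k|17↦f(k): 1:1 17:83521  a_17=83522
n=18: 18·1 9·2 6·3 3·6 2·9 1·18  f→[104976+6561+1296+81+16+1]=112931
[q^19] f(1)=1,f(19)=130321 ⇒ 130322
n=20: 1·20 2·10 4·5 5·4 10·2 20·1  f→[1+16+256+625+10000+160000]=170898
d|21:{21,7,3,1}  Σf=194481+2401+81+1=196964
[q^22] f(22)=234256,f(11)=14641,f(2)=16,f(1)=1 ⇒ 248914
[q^23] f(1)=1,f(23)=279841 ⇒ 279842

51332, 69905, 83522, 112931, 130322, 170898, 196964, 248914, 279842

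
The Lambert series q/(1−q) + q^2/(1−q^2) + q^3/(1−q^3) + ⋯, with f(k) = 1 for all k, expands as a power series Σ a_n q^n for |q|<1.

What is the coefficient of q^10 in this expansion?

a_10 = 4

q^10  k|10↦f(k): 10:1 5:1 2:1 1:1  a_10=4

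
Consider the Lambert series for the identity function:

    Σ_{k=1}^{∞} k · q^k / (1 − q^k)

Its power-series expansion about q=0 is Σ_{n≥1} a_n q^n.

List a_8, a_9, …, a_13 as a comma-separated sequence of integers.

n=8: 1·8 2·4 4·2 8·1  f→[1+2+4+8]=15
n=9: 9·1 3·3 1·9  f→[9+3+1]=13
n=10: 10·1 5·2 2·5 1·10  f→[10+5+2+1]=18
d|11:{11,1}  Σf=11+1=12
d|12:{1,2,3,4,6,12}  Σf=1+2+3+4+6+12=28
n=13: 13·1 1·13  f→[13+1]=14

15, 13, 18, 12, 28, 14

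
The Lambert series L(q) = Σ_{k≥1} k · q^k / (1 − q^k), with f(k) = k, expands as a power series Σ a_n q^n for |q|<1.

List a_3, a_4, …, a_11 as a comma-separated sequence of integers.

4, 7, 6, 12, 8, 15, 13, 18, 12

n=3: 3·1 1·3  f→[3+1]=4
[q^4] f(1)=1,f(2)=2,f(4)=4 ⇒ 7
d|5:{5,1}  Σf=5+1=6
n=6: 6·1 3·2 2·3 1·6  f→[6+3+2+1]=12
q^7  k|7↦f(k): 7:7 1:1  a_7=8
n=8: 8·1 4·2 2·4 1·8  f→[8+4+2+1]=15
q^9  k|9↦f(k): 9:9 3:3 1:1  a_9=13
[q^10] f(10)=10,f(5)=5,f(2)=2,f(1)=1 ⇒ 18
q^11  k|11↦f(k): 1:1 11:11  a_11=12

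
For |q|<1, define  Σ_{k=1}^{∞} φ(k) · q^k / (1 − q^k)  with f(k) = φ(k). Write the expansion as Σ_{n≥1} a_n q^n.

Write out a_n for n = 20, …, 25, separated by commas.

q^20  k|20↦φ(k): 20:8 10:4 5:4 4:2 2:1 1:1  a_20=20
n=21: 1·21 3·7 7·3 21·1  φ→[1+2+6+12]=21
d|22:{1,2,11,22}  Σφ=1+1+10+10=22
q^23  k|23↦φ(k): 1:1 23:22  a_23=23
d|24:{24,12,8,6,4,3,2,1}  Σφ=8+4+4+2+2+2+1+1=24
q^25  k|25↦φ(k): 25:20 5:4 1:1  a_25=25

20, 21, 22, 23, 24, 25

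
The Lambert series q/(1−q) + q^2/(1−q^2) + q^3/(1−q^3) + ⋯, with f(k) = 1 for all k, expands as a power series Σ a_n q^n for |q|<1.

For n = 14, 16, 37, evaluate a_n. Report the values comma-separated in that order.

[q^14] f(1)=1,f(2)=1,f(7)=1,f(14)=1 ⇒ 4
q^16  k|16↦f(k): 1:1 2:1 4:1 8:1 16:1  a_16=5
[q^37] f(37)=1,f(1)=1 ⇒ 2

4, 5, 2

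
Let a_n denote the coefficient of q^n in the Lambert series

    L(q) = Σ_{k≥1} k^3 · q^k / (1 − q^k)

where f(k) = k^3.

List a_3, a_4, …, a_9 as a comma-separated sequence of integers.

d|3:{1,3}  Σf=1+27=28
q^4  k|4↦f(k): 4:64 2:8 1:1  a_4=73
[q^5] f(5)=125,f(1)=1 ⇒ 126
q^6  k|6↦f(k): 1:1 2:8 3:27 6:216  a_6=252
n=7: 7·1 1·7  f→[343+1]=344
q^8  k|8↦f(k): 1:1 2:8 4:64 8:512  a_8=585
q^9  k|9↦f(k): 9:729 3:27 1:1  a_9=757

28, 73, 126, 252, 344, 585, 757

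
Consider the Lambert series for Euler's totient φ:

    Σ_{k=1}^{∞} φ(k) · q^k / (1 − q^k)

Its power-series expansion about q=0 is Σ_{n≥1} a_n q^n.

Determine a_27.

n=27: 27·1 9·3 3·9 1·27  φ→[18+6+2+1]=27

a_27 = 27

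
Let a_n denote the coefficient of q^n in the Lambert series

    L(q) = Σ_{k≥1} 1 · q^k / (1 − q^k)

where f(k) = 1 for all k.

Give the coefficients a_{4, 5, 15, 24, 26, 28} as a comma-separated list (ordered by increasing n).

3, 2, 4, 8, 4, 6

q^4  k|4↦f(k): 4:1 2:1 1:1  a_4=3
q^5  k|5↦f(k): 5:1 1:1  a_5=2
[q^15] f(1)=1,f(3)=1,f(5)=1,f(15)=1 ⇒ 4
n=24: 1·24 2·12 3·8 4·6 6·4 8·3 12·2 24·1  f→[1+1+1+1+1+1+1+1]=8
q^26  k|26↦f(k): 1:1 2:1 13:1 26:1  a_26=4
d|28:{28,14,7,4,2,1}  Σf=1+1+1+1+1+1=6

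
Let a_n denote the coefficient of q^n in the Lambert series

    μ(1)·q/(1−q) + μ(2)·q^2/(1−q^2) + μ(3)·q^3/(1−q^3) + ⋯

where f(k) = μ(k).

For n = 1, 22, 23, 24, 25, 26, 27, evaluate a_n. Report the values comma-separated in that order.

q^1  k|1↦μ(k): 1:1  a_1=1
q^22  k|22↦μ(k): 22:1 11:-1 2:-1 1:1  a_22=0
[q^23] μ(23)=-1,μ(1)=1 ⇒ 0
q^24  k|24↦μ(k): 24:0 12:0 8:0 6:1 4:0 3:-1 2:-1 1:1  a_24=0
q^25  k|25↦μ(k): 1:1 5:-1 25:0  a_25=0
n=26: 26·1 13·2 2·13 1·26  μ→[1+(-1)+(-1)+1]=0
[q^27] μ(1)=1,μ(3)=-1,μ(9)=0,μ(27)=0 ⇒ 0

1, 0, 0, 0, 0, 0, 0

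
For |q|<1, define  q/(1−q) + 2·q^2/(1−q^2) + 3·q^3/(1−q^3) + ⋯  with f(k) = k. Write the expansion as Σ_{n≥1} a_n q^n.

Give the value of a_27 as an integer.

n=27: 1·27 3·9 9·3 27·1  f→[1+3+9+27]=40

a_27 = 40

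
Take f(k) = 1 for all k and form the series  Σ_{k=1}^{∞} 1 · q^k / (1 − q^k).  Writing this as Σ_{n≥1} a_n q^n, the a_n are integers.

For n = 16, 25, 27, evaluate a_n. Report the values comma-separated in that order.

[q^16] f(16)=1,f(8)=1,f(4)=1,f(2)=1,f(1)=1 ⇒ 5
n=25: 1·25 5·5 25·1  f→[1+1+1]=3
[q^27] f(27)=1,f(9)=1,f(3)=1,f(1)=1 ⇒ 4

5, 3, 4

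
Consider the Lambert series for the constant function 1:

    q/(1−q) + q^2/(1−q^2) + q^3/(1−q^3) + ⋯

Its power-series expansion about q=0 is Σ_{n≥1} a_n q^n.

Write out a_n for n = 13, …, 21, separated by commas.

2, 4, 4, 5, 2, 6, 2, 6, 4

[q^13] f(1)=1,f(13)=1 ⇒ 2
q^14  k|14↦f(k): 14:1 7:1 2:1 1:1  a_14=4
[q^15] f(15)=1,f(5)=1,f(3)=1,f(1)=1 ⇒ 4
d|16:{1,2,4,8,16}  Σf=1+1+1+1+1=5
[q^17] f(1)=1,f(17)=1 ⇒ 2
d|18:{18,9,6,3,2,1}  Σf=1+1+1+1+1+1=6
q^19  k|19↦f(k): 1:1 19:1  a_19=2
n=20: 1·20 2·10 4·5 5·4 10·2 20·1  f→[1+1+1+1+1+1]=6
[q^21] f(21)=1,f(7)=1,f(3)=1,f(1)=1 ⇒ 4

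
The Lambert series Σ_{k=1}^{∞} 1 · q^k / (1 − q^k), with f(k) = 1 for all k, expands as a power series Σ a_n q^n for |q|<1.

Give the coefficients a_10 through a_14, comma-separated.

4, 2, 6, 2, 4

q^10  k|10↦f(k): 10:1 5:1 2:1 1:1  a_10=4
[q^11] f(1)=1,f(11)=1 ⇒ 2
q^12  k|12↦f(k): 1:1 2:1 3:1 4:1 6:1 12:1  a_12=6
d|13:{13,1}  Σf=1+1=2
d|14:{1,2,7,14}  Σf=1+1+1+1=4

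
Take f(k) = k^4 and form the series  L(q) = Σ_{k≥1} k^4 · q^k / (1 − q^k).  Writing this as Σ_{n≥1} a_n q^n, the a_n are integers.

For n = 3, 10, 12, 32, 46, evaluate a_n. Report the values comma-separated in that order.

82, 10642, 22386, 1118481, 4757314

d|3:{1,3}  Σf=1+81=82
n=10: 1·10 2·5 5·2 10·1  f→[1+16+625+10000]=10642
[q^12] f(1)=1,f(2)=16,f(3)=81,f(4)=256,f(6)=1296,f(12)=20736 ⇒ 22386
n=32: 32·1 16·2 8·4 4·8 2·16 1·32  f→[1048576+65536+4096+256+16+1]=1118481
n=46: 46·1 23·2 2·23 1·46  f→[4477456+279841+16+1]=4757314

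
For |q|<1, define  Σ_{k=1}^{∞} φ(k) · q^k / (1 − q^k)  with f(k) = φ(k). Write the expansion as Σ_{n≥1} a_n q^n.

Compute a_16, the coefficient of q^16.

q^16  k|16↦φ(k): 1:1 2:1 4:2 8:4 16:8  a_16=16

a_16 = 16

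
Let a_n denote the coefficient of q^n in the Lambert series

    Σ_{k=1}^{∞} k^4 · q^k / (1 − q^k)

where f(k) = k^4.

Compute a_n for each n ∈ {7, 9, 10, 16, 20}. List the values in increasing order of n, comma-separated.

d|7:{7,1}  Σf=2401+1=2402
[q^9] f(9)=6561,f(3)=81,f(1)=1 ⇒ 6643
q^10  k|10↦f(k): 10:10000 5:625 2:16 1:1  a_10=10642
q^16  k|16↦f(k): 1:1 2:16 4:256 8:4096 16:65536  a_16=69905
n=20: 1·20 2·10 4·5 5·4 10·2 20·1  f→[1+16+256+625+10000+160000]=170898

2402, 6643, 10642, 69905, 170898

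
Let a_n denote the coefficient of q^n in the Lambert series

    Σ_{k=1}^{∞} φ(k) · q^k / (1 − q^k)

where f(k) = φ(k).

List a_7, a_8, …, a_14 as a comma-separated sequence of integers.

n=7: 1·7 7·1  φ→[1+6]=7
n=8: 8·1 4·2 2·4 1·8  φ→[4+2+1+1]=8
n=9: 9·1 3·3 1·9  φ→[6+2+1]=9
q^10  k|10↦φ(k): 1:1 2:1 5:4 10:4  a_10=10
q^11  k|11↦φ(k): 11:10 1:1  a_11=11
n=12: 1·12 2·6 3·4 4·3 6·2 12·1  φ→[1+1+2+2+2+4]=12
d|13:{13,1}  Σφ=12+1=13
[q^14] φ(1)=1,φ(2)=1,φ(7)=6,φ(14)=6 ⇒ 14

7, 8, 9, 10, 11, 12, 13, 14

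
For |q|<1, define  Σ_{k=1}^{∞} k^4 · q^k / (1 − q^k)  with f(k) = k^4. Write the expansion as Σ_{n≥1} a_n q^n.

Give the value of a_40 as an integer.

q^40  k|40↦f(k): 1:1 2:16 4:256 5:625 8:4096 10:10000 20:160000 40:2560000  a_40=2734994

a_40 = 2734994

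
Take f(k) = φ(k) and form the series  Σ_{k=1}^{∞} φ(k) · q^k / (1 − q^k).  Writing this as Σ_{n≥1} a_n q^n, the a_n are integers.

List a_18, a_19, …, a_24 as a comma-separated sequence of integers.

q^18  k|18↦φ(k): 18:6 9:6 6:2 3:2 2:1 1:1  a_18=18
[q^19] φ(1)=1,φ(19)=18 ⇒ 19
n=20: 20·1 10·2 5·4 4·5 2·10 1·20  φ→[8+4+4+2+1+1]=20
n=21: 21·1 7·3 3·7 1·21  φ→[12+6+2+1]=21
n=22: 1·22 2·11 11·2 22·1  φ→[1+1+10+10]=22
[q^23] φ(1)=1,φ(23)=22 ⇒ 23
q^24  k|24↦φ(k): 24:8 12:4 8:4 6:2 4:2 3:2 2:1 1:1  a_24=24

18, 19, 20, 21, 22, 23, 24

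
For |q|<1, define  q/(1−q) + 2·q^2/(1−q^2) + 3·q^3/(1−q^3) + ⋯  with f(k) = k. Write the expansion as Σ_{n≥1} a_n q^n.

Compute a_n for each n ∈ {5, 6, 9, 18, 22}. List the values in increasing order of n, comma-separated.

q^5  k|5↦f(k): 5:5 1:1  a_5=6
q^6  k|6↦f(k): 6:6 3:3 2:2 1:1  a_6=12
n=9: 9·1 3·3 1·9  f→[9+3+1]=13
[q^18] f(1)=1,f(2)=2,f(3)=3,f(6)=6,f(9)=9,f(18)=18 ⇒ 39
n=22: 22·1 11·2 2·11 1·22  f→[22+11+2+1]=36

6, 12, 13, 39, 36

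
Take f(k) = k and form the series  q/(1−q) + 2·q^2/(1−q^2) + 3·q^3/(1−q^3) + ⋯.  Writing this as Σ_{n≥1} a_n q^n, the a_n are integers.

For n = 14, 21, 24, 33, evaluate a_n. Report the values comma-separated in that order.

24, 32, 60, 48

d|14:{1,2,7,14}  Σf=1+2+7+14=24
d|21:{21,7,3,1}  Σf=21+7+3+1=32
n=24: 24·1 12·2 8·3 6·4 4·6 3·8 2·12 1·24  f→[24+12+8+6+4+3+2+1]=60
d|33:{1,3,11,33}  Σf=1+3+11+33=48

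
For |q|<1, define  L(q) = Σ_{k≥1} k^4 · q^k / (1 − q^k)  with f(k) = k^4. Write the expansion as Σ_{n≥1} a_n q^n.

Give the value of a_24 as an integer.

[q^24] f(24)=331776,f(12)=20736,f(8)=4096,f(6)=1296,f(4)=256,f(3)=81,f(2)=16,f(1)=1 ⇒ 358258

a_24 = 358258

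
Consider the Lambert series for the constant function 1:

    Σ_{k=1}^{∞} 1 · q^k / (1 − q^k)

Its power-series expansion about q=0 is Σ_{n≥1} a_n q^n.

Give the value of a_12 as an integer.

a_12 = 6

n=12: 12·1 6·2 4·3 3·4 2·6 1·12  f→[1+1+1+1+1+1]=6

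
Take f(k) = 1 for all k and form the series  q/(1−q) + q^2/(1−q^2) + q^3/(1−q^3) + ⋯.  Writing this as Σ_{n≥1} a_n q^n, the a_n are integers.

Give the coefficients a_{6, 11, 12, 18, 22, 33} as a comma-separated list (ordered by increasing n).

[q^6] f(1)=1,f(2)=1,f(3)=1,f(6)=1 ⇒ 4
d|11:{1,11}  Σf=1+1=2
n=12: 12·1 6·2 4·3 3·4 2·6 1·12  f→[1+1+1+1+1+1]=6
[q^18] f(1)=1,f(2)=1,f(3)=1,f(6)=1,f(9)=1,f(18)=1 ⇒ 6
q^22  k|22↦f(k): 1:1 2:1 11:1 22:1  a_22=4
d|33:{1,3,11,33}  Σf=1+1+1+1=4

4, 2, 6, 6, 4, 4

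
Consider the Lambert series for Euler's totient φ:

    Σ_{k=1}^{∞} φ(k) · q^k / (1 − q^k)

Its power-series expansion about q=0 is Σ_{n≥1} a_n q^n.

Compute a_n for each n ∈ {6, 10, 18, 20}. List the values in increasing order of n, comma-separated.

d|6:{1,2,3,6}  Σφ=1+1+2+2=6
d|10:{1,2,5,10}  Σφ=1+1+4+4=10
n=18: 1·18 2·9 3·6 6·3 9·2 18·1  φ→[1+1+2+2+6+6]=18
n=20: 1·20 2·10 4·5 5·4 10·2 20·1  φ→[1+1+2+4+4+8]=20

6, 10, 18, 20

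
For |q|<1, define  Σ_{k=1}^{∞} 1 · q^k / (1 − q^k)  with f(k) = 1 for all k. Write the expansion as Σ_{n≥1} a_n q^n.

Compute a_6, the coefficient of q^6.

a_6 = 4

n=6: 6·1 3·2 2·3 1·6  f→[1+1+1+1]=4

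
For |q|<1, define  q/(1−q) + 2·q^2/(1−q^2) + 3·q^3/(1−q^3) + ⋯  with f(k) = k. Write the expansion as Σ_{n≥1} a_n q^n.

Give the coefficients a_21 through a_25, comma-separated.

d|21:{1,3,7,21}  Σf=1+3+7+21=32
n=22: 1·22 2·11 11·2 22·1  f→[1+2+11+22]=36
n=23: 1·23 23·1  f→[1+23]=24
q^24  k|24↦f(k): 1:1 2:2 3:3 4:4 6:6 8:8 12:12 24:24  a_24=60
n=25: 25·1 5·5 1·25  f→[25+5+1]=31

32, 36, 24, 60, 31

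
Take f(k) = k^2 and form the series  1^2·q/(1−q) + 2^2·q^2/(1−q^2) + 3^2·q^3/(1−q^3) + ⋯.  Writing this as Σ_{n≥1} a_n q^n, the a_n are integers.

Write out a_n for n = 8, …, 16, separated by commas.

85, 91, 130, 122, 210, 170, 250, 260, 341

n=8: 8·1 4·2 2·4 1·8  f→[64+16+4+1]=85
n=9: 1·9 3·3 9·1  f→[1+9+81]=91
[q^10] f(1)=1,f(2)=4,f(5)=25,f(10)=100 ⇒ 130
q^11  k|11↦f(k): 1:1 11:121  a_11=122
[q^12] f(1)=1,f(2)=4,f(3)=9,f(4)=16,f(6)=36,f(12)=144 ⇒ 210
n=13: 1·13 13·1  f→[1+169]=170
[q^14] f(14)=196,f(7)=49,f(2)=4,f(1)=1 ⇒ 250
n=15: 15·1 5·3 3·5 1·15  f→[225+25+9+1]=260
n=16: 16·1 8·2 4·4 2·8 1·16  f→[256+64+16+4+1]=341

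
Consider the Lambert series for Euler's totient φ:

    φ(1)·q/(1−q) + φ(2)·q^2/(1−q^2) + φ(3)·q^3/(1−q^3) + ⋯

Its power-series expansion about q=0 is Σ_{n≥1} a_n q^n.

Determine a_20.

q^20  k|20↦φ(k): 20:8 10:4 5:4 4:2 2:1 1:1  a_20=20

a_20 = 20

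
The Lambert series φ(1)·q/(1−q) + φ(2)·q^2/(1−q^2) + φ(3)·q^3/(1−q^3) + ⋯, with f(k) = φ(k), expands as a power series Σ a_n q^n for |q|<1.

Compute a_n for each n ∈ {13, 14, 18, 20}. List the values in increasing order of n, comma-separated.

d|13:{13,1}  Σφ=12+1=13
d|14:{14,7,2,1}  Σφ=6+6+1+1=14
[q^18] φ(18)=6,φ(9)=6,φ(6)=2,φ(3)=2,φ(2)=1,φ(1)=1 ⇒ 18
n=20: 1·20 2·10 4·5 5·4 10·2 20·1  φ→[1+1+2+4+4+8]=20

13, 14, 18, 20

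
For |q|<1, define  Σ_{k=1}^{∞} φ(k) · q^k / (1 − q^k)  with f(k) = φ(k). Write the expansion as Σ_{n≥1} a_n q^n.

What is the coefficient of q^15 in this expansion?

n=15: 1·15 3·5 5·3 15·1  φ→[1+2+4+8]=15

a_15 = 15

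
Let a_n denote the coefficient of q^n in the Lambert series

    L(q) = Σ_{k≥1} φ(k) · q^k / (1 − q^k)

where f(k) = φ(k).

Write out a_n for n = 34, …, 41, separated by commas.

[q^34] φ(34)=16,φ(17)=16,φ(2)=1,φ(1)=1 ⇒ 34
d|35:{35,7,5,1}  Σφ=24+6+4+1=35
q^36  k|36↦φ(k): 36:12 18:6 12:4 9:6 6:2 4:2 3:2 2:1 1:1  a_36=36
d|37:{37,1}  Σφ=36+1=37
n=38: 38·1 19·2 2·19 1·38  φ→[18+18+1+1]=38
d|39:{39,13,3,1}  Σφ=24+12+2+1=39
n=40: 1·40 2·20 4·10 5·8 8·5 10·4 20·2 40·1  φ→[1+1+2+4+4+4+8+16]=40
d|41:{41,1}  Σφ=40+1=41

34, 35, 36, 37, 38, 39, 40, 41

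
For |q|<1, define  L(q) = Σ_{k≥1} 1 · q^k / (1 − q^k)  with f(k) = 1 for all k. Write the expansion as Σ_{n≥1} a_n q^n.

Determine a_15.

a_15 = 4

[q^15] f(15)=1,f(5)=1,f(3)=1,f(1)=1 ⇒ 4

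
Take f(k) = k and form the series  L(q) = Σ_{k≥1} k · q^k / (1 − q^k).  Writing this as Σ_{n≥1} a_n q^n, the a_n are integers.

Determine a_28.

d|28:{28,14,7,4,2,1}  Σf=28+14+7+4+2+1=56

a_28 = 56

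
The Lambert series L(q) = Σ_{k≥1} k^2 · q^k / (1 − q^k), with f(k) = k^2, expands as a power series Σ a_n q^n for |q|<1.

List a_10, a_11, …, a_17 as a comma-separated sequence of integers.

[q^10] f(1)=1,f(2)=4,f(5)=25,f(10)=100 ⇒ 130
q^11  k|11↦f(k): 1:1 11:121  a_11=122
q^12  k|12↦f(k): 12:144 6:36 4:16 3:9 2:4 1:1  a_12=210
n=13: 1·13 13·1  f→[1+169]=170
[q^14] f(14)=196,f(7)=49,f(2)=4,f(1)=1 ⇒ 250
q^15  k|15↦f(k): 15:225 5:25 3:9 1:1  a_15=260
d|16:{1,2,4,8,16}  Σf=1+4+16+64+256=341
[q^17] f(17)=289,f(1)=1 ⇒ 290

130, 122, 210, 170, 250, 260, 341, 290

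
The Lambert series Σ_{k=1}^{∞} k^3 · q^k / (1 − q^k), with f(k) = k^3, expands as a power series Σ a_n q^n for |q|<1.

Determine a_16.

n=16: 1·16 2·8 4·4 8·2 16·1  f→[1+8+64+512+4096]=4681

a_16 = 4681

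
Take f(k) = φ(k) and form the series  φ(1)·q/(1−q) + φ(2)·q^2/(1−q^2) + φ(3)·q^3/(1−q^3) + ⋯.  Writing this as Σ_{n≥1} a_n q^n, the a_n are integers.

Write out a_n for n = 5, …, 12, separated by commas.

d|5:{5,1}  Σφ=4+1=5
q^6  k|6↦φ(k): 1:1 2:1 3:2 6:2  a_6=6
q^7  k|7↦φ(k): 7:6 1:1  a_7=7
d|8:{1,2,4,8}  Σφ=1+1+2+4=8
q^9  k|9↦φ(k): 1:1 3:2 9:6  a_9=9
q^10  k|10↦φ(k): 1:1 2:1 5:4 10:4  a_10=10
q^11  k|11↦φ(k): 11:10 1:1  a_11=11
[q^12] φ(12)=4,φ(6)=2,φ(4)=2,φ(3)=2,φ(2)=1,φ(1)=1 ⇒ 12

5, 6, 7, 8, 9, 10, 11, 12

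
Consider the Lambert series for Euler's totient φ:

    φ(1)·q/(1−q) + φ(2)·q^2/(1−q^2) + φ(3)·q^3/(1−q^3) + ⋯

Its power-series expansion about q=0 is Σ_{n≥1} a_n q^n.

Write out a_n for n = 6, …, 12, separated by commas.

q^6  k|6↦φ(k): 6:2 3:2 2:1 1:1  a_6=6
n=7: 1·7 7·1  φ→[1+6]=7
q^8  k|8↦φ(k): 1:1 2:1 4:2 8:4  a_8=8
q^9  k|9↦φ(k): 9:6 3:2 1:1  a_9=9
q^10  k|10↦φ(k): 10:4 5:4 2:1 1:1  a_10=10
q^11  k|11↦φ(k): 1:1 11:10  a_11=11
q^12  k|12↦φ(k): 1:1 2:1 3:2 4:2 6:2 12:4  a_12=12

6, 7, 8, 9, 10, 11, 12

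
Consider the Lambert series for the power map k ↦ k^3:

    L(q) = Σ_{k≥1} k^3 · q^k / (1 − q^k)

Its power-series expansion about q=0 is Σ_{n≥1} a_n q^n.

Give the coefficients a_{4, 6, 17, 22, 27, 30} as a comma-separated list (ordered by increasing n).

d|4:{1,2,4}  Σf=1+8+64=73
d|6:{1,2,3,6}  Σf=1+8+27+216=252
q^17  k|17↦f(k): 1:1 17:4913  a_17=4914
[q^22] f(1)=1,f(2)=8,f(11)=1331,f(22)=10648 ⇒ 11988
[q^27] f(27)=19683,f(9)=729,f(3)=27,f(1)=1 ⇒ 20440
[q^30] f(30)=27000,f(15)=3375,f(10)=1000,f(6)=216,f(5)=125,f(3)=27,f(2)=8,f(1)=1 ⇒ 31752

73, 252, 4914, 11988, 20440, 31752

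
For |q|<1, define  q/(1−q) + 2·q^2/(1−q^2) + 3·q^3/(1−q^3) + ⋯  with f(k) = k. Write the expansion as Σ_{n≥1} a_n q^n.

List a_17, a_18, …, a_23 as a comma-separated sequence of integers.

q^17  k|17↦f(k): 17:17 1:1  a_17=18
d|18:{1,2,3,6,9,18}  Σf=1+2+3+6+9+18=39
q^19  k|19↦f(k): 1:1 19:19  a_19=20
[q^20] f(1)=1,f(2)=2,f(4)=4,f(5)=5,f(10)=10,f(20)=20 ⇒ 42
[q^21] f(21)=21,f(7)=7,f(3)=3,f(1)=1 ⇒ 32
d|22:{22,11,2,1}  Σf=22+11+2+1=36
q^23  k|23↦f(k): 23:23 1:1  a_23=24

18, 39, 20, 42, 32, 36, 24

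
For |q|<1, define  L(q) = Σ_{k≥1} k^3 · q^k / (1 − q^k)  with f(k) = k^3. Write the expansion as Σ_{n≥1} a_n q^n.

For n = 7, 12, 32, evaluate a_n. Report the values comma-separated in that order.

344, 2044, 37449

[q^7] f(7)=343,f(1)=1 ⇒ 344
q^12  k|12↦f(k): 12:1728 6:216 4:64 3:27 2:8 1:1  a_12=2044
q^32  k|32↦f(k): 32:32768 16:4096 8:512 4:64 2:8 1:1  a_32=37449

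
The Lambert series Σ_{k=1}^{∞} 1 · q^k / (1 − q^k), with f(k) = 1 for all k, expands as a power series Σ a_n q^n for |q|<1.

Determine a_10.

[q^10] f(10)=1,f(5)=1,f(2)=1,f(1)=1 ⇒ 4

a_10 = 4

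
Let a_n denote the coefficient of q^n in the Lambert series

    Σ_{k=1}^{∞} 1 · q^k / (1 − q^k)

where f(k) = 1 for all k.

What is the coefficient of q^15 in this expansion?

q^15  k|15↦f(k): 1:1 3:1 5:1 15:1  a_15=4

a_15 = 4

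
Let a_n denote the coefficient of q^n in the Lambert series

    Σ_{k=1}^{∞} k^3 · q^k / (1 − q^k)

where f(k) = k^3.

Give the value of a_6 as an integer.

a_6 = 252

d|6:{6,3,2,1}  Σf=216+27+8+1=252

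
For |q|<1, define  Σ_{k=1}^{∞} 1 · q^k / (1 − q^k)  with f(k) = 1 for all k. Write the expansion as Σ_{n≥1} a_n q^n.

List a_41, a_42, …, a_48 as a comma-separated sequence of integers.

2, 8, 2, 6, 6, 4, 2, 10

n=41: 41·1 1·41  f→[1+1]=2
[q^42] f(42)=1,f(21)=1,f(14)=1,f(7)=1,f(6)=1,f(3)=1,f(2)=1,f(1)=1 ⇒ 8
d|43:{43,1}  Σf=1+1=2
q^44  k|44↦f(k): 44:1 22:1 11:1 4:1 2:1 1:1  a_44=6
n=45: 1·45 3·15 5·9 9·5 15·3 45·1  f→[1+1+1+1+1+1]=6
n=46: 1·46 2·23 23·2 46·1  f→[1+1+1+1]=4
d|47:{1,47}  Σf=1+1=2
n=48: 1·48 2·24 3·16 4·12 6·8 8·6 12·4 16·3 24·2 48·1  f→[1+1+1+1+1+1+1+1+1+1]=10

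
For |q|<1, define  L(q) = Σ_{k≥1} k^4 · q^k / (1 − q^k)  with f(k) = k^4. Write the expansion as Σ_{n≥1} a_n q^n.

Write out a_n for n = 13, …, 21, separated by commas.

28562, 40834, 51332, 69905, 83522, 112931, 130322, 170898, 196964

q^13  k|13↦f(k): 1:1 13:28561  a_13=28562
n=14: 14·1 7·2 2·7 1·14  f→[38416+2401+16+1]=40834
q^15  k|15↦f(k): 1:1 3:81 5:625 15:50625  a_15=51332
d|16:{16,8,4,2,1}  Σf=65536+4096+256+16+1=69905
[q^17] f(17)=83521,f(1)=1 ⇒ 83522
q^18  k|18↦f(k): 18:104976 9:6561 6:1296 3:81 2:16 1:1  a_18=112931
d|19:{19,1}  Σf=130321+1=130322
[q^20] f(1)=1,f(2)=16,f(4)=256,f(5)=625,f(10)=10000,f(20)=160000 ⇒ 170898
[q^21] f(21)=194481,f(7)=2401,f(3)=81,f(1)=1 ⇒ 196964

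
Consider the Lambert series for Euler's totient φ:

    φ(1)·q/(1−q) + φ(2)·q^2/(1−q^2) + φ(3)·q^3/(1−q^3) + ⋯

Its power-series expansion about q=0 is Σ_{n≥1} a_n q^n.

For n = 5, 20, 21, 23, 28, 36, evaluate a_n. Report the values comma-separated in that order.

[q^5] φ(1)=1,φ(5)=4 ⇒ 5
d|20:{1,2,4,5,10,20}  Σφ=1+1+2+4+4+8=20
n=21: 21·1 7·3 3·7 1·21  φ→[12+6+2+1]=21
d|23:{1,23}  Σφ=1+22=23
n=28: 28·1 14·2 7·4 4·7 2·14 1·28  φ→[12+6+6+2+1+1]=28
d|36:{1,2,3,4,6,9,12,18,36}  Σφ=1+1+2+2+2+6+4+6+12=36

5, 20, 21, 23, 28, 36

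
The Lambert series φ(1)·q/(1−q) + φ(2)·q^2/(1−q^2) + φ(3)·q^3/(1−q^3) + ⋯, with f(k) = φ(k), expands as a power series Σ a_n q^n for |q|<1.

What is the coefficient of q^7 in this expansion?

[q^7] φ(1)=1,φ(7)=6 ⇒ 7

a_7 = 7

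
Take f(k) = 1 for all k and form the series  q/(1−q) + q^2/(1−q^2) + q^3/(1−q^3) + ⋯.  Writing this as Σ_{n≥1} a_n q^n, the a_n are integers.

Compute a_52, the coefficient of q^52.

a_52 = 6

[q^52] f(1)=1,f(2)=1,f(4)=1,f(13)=1,f(26)=1,f(52)=1 ⇒ 6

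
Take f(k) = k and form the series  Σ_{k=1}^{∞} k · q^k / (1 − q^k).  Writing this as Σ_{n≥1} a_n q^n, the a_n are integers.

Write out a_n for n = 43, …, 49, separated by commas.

d|43:{43,1}  Σf=43+1=44
d|44:{44,22,11,4,2,1}  Σf=44+22+11+4+2+1=84
[q^45] f(1)=1,f(3)=3,f(5)=5,f(9)=9,f(15)=15,f(45)=45 ⇒ 78
d|46:{46,23,2,1}  Σf=46+23+2+1=72
d|47:{1,47}  Σf=1+47=48
d|48:{48,24,16,12,8,6,4,3,2,1}  Σf=48+24+16+12+8+6+4+3+2+1=124
[q^49] f(1)=1,f(7)=7,f(49)=49 ⇒ 57

44, 84, 78, 72, 48, 124, 57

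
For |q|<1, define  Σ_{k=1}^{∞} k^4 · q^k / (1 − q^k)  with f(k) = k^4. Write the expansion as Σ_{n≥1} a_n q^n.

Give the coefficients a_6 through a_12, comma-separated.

d|6:{1,2,3,6}  Σf=1+16+81+1296=1394
q^7  k|7↦f(k): 7:2401 1:1  a_7=2402
n=8: 1·8 2·4 4·2 8·1  f→[1+16+256+4096]=4369
[q^9] f(1)=1,f(3)=81,f(9)=6561 ⇒ 6643
n=10: 1·10 2·5 5·2 10·1  f→[1+16+625+10000]=10642
q^11  k|11↦f(k): 11:14641 1:1  a_11=14642
[q^12] f(12)=20736,f(6)=1296,f(4)=256,f(3)=81,f(2)=16,f(1)=1 ⇒ 22386

1394, 2402, 4369, 6643, 10642, 14642, 22386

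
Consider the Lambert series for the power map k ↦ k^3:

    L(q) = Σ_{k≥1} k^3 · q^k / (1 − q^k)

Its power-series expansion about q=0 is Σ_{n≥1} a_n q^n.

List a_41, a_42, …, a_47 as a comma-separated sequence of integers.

d|41:{1,41}  Σf=1+68921=68922
n=42: 1·42 2·21 3·14 6·7 7·6 14·3 21·2 42·1  f→[1+8+27+216+343+2744+9261+74088]=86688
q^43  k|43↦f(k): 1:1 43:79507  a_43=79508
[q^44] f(1)=1,f(2)=8,f(4)=64,f(11)=1331,f(22)=10648,f(44)=85184 ⇒ 97236
d|45:{1,3,5,9,15,45}  Σf=1+27+125+729+3375+91125=95382
[q^46] f(1)=1,f(2)=8,f(23)=12167,f(46)=97336 ⇒ 109512
d|47:{1,47}  Σf=1+103823=103824

68922, 86688, 79508, 97236, 95382, 109512, 103824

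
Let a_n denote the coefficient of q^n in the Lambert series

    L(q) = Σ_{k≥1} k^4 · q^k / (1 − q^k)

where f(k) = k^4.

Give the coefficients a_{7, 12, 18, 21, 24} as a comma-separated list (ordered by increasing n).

d|7:{1,7}  Σf=1+2401=2402
q^12  k|12↦f(k): 12:20736 6:1296 4:256 3:81 2:16 1:1  a_12=22386
q^18  k|18↦f(k): 1:1 2:16 3:81 6:1296 9:6561 18:104976  a_18=112931
q^21  k|21↦f(k): 21:194481 7:2401 3:81 1:1  a_21=196964
n=24: 1·24 2·12 3·8 4·6 6·4 8·3 12·2 24·1  f→[1+16+81+256+1296+4096+20736+331776]=358258

2402, 22386, 112931, 196964, 358258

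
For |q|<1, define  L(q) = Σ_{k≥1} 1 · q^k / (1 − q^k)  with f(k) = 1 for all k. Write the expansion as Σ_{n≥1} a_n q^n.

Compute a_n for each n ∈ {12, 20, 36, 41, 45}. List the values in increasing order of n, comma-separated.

6, 6, 9, 2, 6

d|12:{1,2,3,4,6,12}  Σf=1+1+1+1+1+1=6
d|20:{1,2,4,5,10,20}  Σf=1+1+1+1+1+1=6
n=36: 36·1 18·2 12·3 9·4 6·6 4·9 3·12 2·18 1·36  f→[1+1+1+1+1+1+1+1+1]=9
d|41:{1,41}  Σf=1+1=2
n=45: 45·1 15·3 9·5 5·9 3·15 1·45  f→[1+1+1+1+1+1]=6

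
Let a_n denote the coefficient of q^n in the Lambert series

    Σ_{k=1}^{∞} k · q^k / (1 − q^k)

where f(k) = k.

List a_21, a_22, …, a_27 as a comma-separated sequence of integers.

d|21:{1,3,7,21}  Σf=1+3+7+21=32
d|22:{22,11,2,1}  Σf=22+11+2+1=36
[q^23] f(23)=23,f(1)=1 ⇒ 24
d|24:{24,12,8,6,4,3,2,1}  Σf=24+12+8+6+4+3+2+1=60
[q^25] f(1)=1,f(5)=5,f(25)=25 ⇒ 31
n=26: 1·26 2·13 13·2 26·1  f→[1+2+13+26]=42
q^27  k|27↦f(k): 1:1 3:3 9:9 27:27  a_27=40

32, 36, 24, 60, 31, 42, 40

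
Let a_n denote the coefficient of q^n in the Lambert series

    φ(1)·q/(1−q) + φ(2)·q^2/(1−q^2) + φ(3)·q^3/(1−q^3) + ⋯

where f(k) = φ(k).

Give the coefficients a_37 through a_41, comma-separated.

d|37:{37,1}  Σφ=36+1=37
d|38:{1,2,19,38}  Σφ=1+1+18+18=38
n=39: 39·1 13·3 3·13 1·39  φ→[24+12+2+1]=39
q^40  k|40↦φ(k): 40:16 20:8 10:4 8:4 5:4 4:2 2:1 1:1  a_40=40
n=41: 1·41 41·1  φ→[1+40]=41

37, 38, 39, 40, 41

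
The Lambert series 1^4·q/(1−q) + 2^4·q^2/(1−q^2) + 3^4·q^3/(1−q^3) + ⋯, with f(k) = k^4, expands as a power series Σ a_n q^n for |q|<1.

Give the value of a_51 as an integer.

a_51 = 6848804

q^51  k|51↦f(k): 1:1 3:81 17:83521 51:6765201  a_51=6848804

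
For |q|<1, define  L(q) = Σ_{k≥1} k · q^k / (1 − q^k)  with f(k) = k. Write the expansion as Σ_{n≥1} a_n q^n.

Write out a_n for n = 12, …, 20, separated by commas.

28, 14, 24, 24, 31, 18, 39, 20, 42

[q^12] f(12)=12,f(6)=6,f(4)=4,f(3)=3,f(2)=2,f(1)=1 ⇒ 28
[q^13] f(13)=13,f(1)=1 ⇒ 14
[q^14] f(1)=1,f(2)=2,f(7)=7,f(14)=14 ⇒ 24
[q^15] f(15)=15,f(5)=5,f(3)=3,f(1)=1 ⇒ 24
n=16: 16·1 8·2 4·4 2·8 1·16  f→[16+8+4+2+1]=31
d|17:{1,17}  Σf=1+17=18
d|18:{18,9,6,3,2,1}  Σf=18+9+6+3+2+1=39
n=19: 19·1 1·19  f→[19+1]=20
n=20: 1·20 2·10 4·5 5·4 10·2 20·1  f→[1+2+4+5+10+20]=42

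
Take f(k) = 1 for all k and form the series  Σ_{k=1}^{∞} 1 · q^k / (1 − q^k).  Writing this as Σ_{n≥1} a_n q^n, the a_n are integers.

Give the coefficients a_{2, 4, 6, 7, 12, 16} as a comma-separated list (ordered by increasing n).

q^2  k|2↦f(k): 2:1 1:1  a_2=2
d|4:{1,2,4}  Σf=1+1+1=3
d|6:{6,3,2,1}  Σf=1+1+1+1=4
d|7:{7,1}  Σf=1+1=2
d|12:{12,6,4,3,2,1}  Σf=1+1+1+1+1+1=6
[q^16] f(1)=1,f(2)=1,f(4)=1,f(8)=1,f(16)=1 ⇒ 5

2, 3, 4, 2, 6, 5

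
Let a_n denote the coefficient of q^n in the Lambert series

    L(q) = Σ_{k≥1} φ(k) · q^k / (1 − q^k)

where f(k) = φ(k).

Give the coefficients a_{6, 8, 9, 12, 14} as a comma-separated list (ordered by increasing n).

[q^6] φ(1)=1,φ(2)=1,φ(3)=2,φ(6)=2 ⇒ 6
[q^8] φ(8)=4,φ(4)=2,φ(2)=1,φ(1)=1 ⇒ 8
d|9:{1,3,9}  Σφ=1+2+6=9
[q^12] φ(1)=1,φ(2)=1,φ(3)=2,φ(4)=2,φ(6)=2,φ(12)=4 ⇒ 12
[q^14] φ(1)=1,φ(2)=1,φ(7)=6,φ(14)=6 ⇒ 14

6, 8, 9, 12, 14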